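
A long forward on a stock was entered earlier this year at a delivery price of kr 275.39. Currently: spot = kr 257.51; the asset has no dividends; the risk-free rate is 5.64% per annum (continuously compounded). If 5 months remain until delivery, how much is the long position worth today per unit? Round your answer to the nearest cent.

-kr 11.48

Current fair forward for the remaining 5 months: F = S·e^(r·T), r = 0.0564
F = 257.51 · e^(0.0564 × 5/12) = 257.51 × 1.023778 = 263.6331
Value of long forward = (F − K)·e^(−rT) = (263.6331 − 275.39) · e^(−0.0564·5/12)
= -11.7569 × 0.976774 = -11.48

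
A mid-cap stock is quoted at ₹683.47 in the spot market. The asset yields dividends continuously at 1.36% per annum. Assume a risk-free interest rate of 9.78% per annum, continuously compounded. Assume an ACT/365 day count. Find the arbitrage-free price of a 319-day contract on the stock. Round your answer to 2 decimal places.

₹735.66

F = S·e^((r − q)T) = 683.47 · e^((0.0978 − 0.0136) × 319/365)
= 683.47 · e^0.073588 = 683.47 × 1.076363
F = ₹735.66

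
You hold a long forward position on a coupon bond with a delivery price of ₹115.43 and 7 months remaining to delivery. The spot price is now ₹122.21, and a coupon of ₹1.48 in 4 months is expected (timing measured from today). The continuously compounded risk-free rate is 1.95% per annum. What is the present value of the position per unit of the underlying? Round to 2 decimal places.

₹6.62

PV(remaining coupons) I = 1.48·e^(−0.0195·4/12) = 1.4704
Current forward F = (S − I)·e^(rT) = (122.21 − 1.4704)·e^(0.0195·7/12) = 120.7396 × 1.011440 = 122.1209
Value (long) = (F − K)·e^(−rT) = (122.1209 − 115.43) × 0.988689 = 6.6152
Value = ₹6.62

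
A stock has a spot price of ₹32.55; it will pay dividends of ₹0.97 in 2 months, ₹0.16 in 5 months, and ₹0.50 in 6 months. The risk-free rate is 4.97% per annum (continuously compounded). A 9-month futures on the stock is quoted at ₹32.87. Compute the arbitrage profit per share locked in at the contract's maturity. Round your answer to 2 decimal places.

₹0.75 per share

PV(dividends) I = 0.97·e^(−0.0497·2/12) + 0.16·e^(−0.0497·5/12) + 0.50·e^(−0.0497·6/12) = 1.6064
Fair futures F* = (S − I)·e^(rT) = (32.55 − 1.6064)·e^0.037275 = 30.9436 × 1.037978 = 32.1188
Market ₹32.87 > fair 32.1188: forward overpriced → cash-and-carry (borrow at r, buy the stock and collect the dividends, short the forward).
Profit at T = |F_mkt − F*| = |32.87 − 32.1188| = ₹0.75 per share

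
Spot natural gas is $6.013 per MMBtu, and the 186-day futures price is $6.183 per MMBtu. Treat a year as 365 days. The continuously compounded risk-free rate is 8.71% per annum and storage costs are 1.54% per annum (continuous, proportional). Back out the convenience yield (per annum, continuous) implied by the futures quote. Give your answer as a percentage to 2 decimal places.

F = S·e^((r+u−y)T) ⇒ (r+u−y) = ln(F/S)/T
ln(6.183/6.013) = 0.027880; /T ⇒ 0.054711
y = r + u − ln(F/S)/T = 0.0871 + 0.0154 − 0.054711 = 0.047789
y = 4.78%

4.78%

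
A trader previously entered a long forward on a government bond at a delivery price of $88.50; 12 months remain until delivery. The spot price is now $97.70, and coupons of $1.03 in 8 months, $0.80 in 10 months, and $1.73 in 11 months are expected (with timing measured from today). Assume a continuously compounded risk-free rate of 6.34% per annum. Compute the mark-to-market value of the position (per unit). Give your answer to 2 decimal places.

PV(remaining coupons) I = 1.03·e^(−0.0634·8/12) + 0.80·e^(−0.0634·10/12) + 1.73·e^(−0.0634·11/12) = 3.3785
Current forward F = (S − I)·e^(rT) = (97.70 − 3.3785)·e^(0.0634·12/12) = 94.3215 × 1.065453 = 100.4951
Value (long) = (F − K)·e^(−rT) = (100.4951 − 88.50) × 0.938568 = 11.2582
Value = $11.26

$11.26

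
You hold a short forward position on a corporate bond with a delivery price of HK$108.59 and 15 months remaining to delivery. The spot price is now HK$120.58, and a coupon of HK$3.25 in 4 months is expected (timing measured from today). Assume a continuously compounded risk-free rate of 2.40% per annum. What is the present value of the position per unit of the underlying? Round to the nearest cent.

PV(remaining coupons) I = 3.25·e^(−0.0240·4/12) = 3.2241
Current forward F = (S − I)·e^(rT) = (120.58 − 3.2241)·e^(0.0240·15/12) = 117.3559 × 1.030455 = 120.9300
Value (long) = (F − K)·e^(−rT) = (120.9300 − 108.59) × 0.970446 = 11.9753
Short position value = −(long value) = -HK$11.98

-HK$11.98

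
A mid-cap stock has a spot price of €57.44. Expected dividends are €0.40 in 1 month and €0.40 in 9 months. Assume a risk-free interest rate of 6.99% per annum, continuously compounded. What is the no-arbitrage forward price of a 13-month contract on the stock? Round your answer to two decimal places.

PV(dividends) I = 0.40·e^(−0.0699·1/12) + 0.40·e^(−0.0699·9/12)
I = 0.3977 + 0.3796 = 0.7773
F = (S − I)·e^(rT) = (57.44 − 0.7773) · e^(0.0699·13/12)
= 56.6627 · e^0.075725 = 56.6627 × 1.078666 = €61.12

€61.12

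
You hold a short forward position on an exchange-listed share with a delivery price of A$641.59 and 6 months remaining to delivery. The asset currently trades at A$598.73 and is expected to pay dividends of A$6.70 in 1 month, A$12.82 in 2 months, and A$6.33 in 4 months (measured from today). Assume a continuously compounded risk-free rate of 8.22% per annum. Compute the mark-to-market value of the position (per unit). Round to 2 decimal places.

PV(remaining dividends) I = 6.70·e^(−0.0822·1/12) + 12.82·e^(−0.0822·2/12) + 6.33·e^(−0.0822·4/12) = 25.4587
Current forward F = (S − I)·e^(rT) = (598.73 − 25.4587)·e^(0.0822·6/12) = 573.2713 × 1.041956 = 597.3235
Value (long) = (F − K)·e^(−rT) = (597.3235 − 641.59) × 0.959733 = -42.4840
Short position value = −(long value) = A$42.48

A$42.48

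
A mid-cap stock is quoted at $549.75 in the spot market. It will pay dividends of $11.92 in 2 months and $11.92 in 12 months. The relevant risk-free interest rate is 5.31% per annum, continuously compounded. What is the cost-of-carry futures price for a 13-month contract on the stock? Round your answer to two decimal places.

PV(dividends) I = 11.92·e^(−0.0531·2/12) + 11.92·e^(−0.0531·12/12)
I = 11.8150 + 11.3036 = 23.1186
F = (S − I)·e^(rT) = (549.75 − 23.1186) · e^(0.0531·13/12)
= 526.6314 · e^0.057525 = 526.6314 × 1.059212 = $557.81

$557.81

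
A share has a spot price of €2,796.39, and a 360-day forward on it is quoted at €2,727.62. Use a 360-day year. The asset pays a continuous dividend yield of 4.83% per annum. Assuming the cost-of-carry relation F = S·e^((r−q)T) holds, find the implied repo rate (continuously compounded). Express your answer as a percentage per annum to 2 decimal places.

From F = S·e^((r−q)T): (r − q) = ln(F/S)/T
ln(2727.62/2796.39) = ln(0.975408) = -0.024899
(r − q) = -0.024899 / (360/360) = -0.024899
r = ln(F/S)/T + q = -0.024899 + 0.0483 = 0.023401
r = 2.34%

2.34%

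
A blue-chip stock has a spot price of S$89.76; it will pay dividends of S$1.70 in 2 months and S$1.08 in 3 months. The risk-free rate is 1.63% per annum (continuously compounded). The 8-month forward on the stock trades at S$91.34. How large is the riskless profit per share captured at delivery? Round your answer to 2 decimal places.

S$3.40 per share

PV(dividends) I = 1.70·e^(−0.0163·2/12) + 1.08·e^(−0.0163·3/12) = 2.7710
Fair forward F* = (S − I)·e^(rT) = (89.76 − 2.7710)·e^0.010867 = 86.9890 × 1.010926 = 87.9394
Market S$91.34 > fair 87.9394: forward overpriced → cash-and-carry (borrow at r, buy the stock and collect the dividends, short the forward).
Profit at T = |F_mkt − F*| = |91.34 − 87.9394| = S$3.40 per share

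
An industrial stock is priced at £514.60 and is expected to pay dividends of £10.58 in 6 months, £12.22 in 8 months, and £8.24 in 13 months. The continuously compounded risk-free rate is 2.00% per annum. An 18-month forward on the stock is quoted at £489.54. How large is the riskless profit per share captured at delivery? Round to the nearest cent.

PV(dividends) I = 10.58·e^(−0.0200·6/12) + 12.22·e^(−0.0200·8/12) + 8.24·e^(−0.0200·13/12) = 30.5963
Fair forward F* = (S − I)·e^(rT) = (514.60 − 30.5963)·e^0.030000 = 484.0037 × 1.030455 = 498.7440
Market £489.54 < fair 498.7440: forward underpriced → reverse cash-and-carry (short the stock, invest proceeds at r, pay the dividends, go long the forward).
Profit at T = |F_mkt − F*| = |489.54 − 498.7440| = £9.20 per share

£9.20 per share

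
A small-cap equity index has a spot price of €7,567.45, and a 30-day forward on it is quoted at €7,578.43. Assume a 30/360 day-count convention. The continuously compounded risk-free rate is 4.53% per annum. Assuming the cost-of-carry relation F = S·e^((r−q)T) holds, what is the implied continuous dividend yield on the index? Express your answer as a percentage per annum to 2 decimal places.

2.79%

From F = S·e^((r−q)T): (r − q) = ln(F/S)/T
ln(7578.43/7567.45) = ln(1.001451) = 0.001450
(r − q) = 0.001450 / (30/360) = 0.017400
q = r − ln(F/S)/T = 0.0453 − 0.017400 = 0.027900
q = 2.79%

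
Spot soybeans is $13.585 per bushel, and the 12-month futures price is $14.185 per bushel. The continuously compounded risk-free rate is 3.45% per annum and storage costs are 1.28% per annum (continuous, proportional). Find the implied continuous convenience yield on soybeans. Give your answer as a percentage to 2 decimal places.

F = S·e^((r+u−y)T) ⇒ (r+u−y) = ln(F/S)/T
ln(14.185/13.585) = 0.043219; /T ⇒ 0.043219
y = r + u − ln(F/S)/T = 0.0345 + 0.0128 − 0.043219 = 0.004081
y = 0.41%

0.41%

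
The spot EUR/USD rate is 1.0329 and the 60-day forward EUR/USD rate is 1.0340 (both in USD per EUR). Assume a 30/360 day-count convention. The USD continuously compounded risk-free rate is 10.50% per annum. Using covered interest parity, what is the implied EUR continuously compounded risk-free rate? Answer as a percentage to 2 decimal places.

9.86%

F = S·e^((r_USD − r_EUR)T) ⇒ r_EUR = r_USD − ln(F/S)/T
ln(1.0340/1.0329) = 0.001064; /(60/360) = 0.006384
r_EUR = 0.1050 − 0.006384 = 0.098616
r_EUR = 9.86%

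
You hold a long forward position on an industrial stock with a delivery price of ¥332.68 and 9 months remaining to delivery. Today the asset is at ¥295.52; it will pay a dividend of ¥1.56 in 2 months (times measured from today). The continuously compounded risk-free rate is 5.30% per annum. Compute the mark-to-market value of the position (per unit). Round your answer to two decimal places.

PV(remaining dividends) I = 1.56·e^(−0.0530·2/12) = 1.5463
Current forward F = (S − I)·e^(rT) = (295.52 − 1.5463)·e^(0.0530·9/12) = 293.9737 × 1.040551 = 305.8946
Value (long) = (F − K)·e^(−rT) = (305.8946 − 332.68) × 0.961030 = -25.7416
Value = -¥25.74

-¥25.74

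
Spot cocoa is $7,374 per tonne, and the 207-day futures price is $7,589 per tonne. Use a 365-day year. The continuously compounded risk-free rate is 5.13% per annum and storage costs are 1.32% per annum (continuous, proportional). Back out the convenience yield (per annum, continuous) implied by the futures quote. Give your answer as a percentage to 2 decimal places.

F = S·e^((r+u−y)T) ⇒ (r+u−y) = ln(F/S)/T
ln(7589/7374) = 0.028740; /T ⇒ 0.050677
y = r + u − ln(F/S)/T = 0.0513 + 0.0132 − 0.050677 = 0.013823
y = 1.38%

1.38%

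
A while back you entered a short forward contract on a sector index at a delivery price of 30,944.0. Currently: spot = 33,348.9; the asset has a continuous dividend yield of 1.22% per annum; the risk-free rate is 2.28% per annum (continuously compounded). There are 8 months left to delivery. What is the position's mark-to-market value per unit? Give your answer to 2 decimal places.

-2601.55

Current fair forward for the remaining 8 months: F = S·e^((r − q)·T), (r − q) = 0.0228 − 0.0122 = 0.0106
F = 33348.9 · e^(0.0106 × 8/12) = 33348.9 × 1.00709169 = 33585.4001
Value of long forward = (F − K)·e^(−rT) = (33585.4001 − 30944.0) · e^(−0.0228·8/12)
= 2641.4001 × 0.98491494 = 2601.55
Short position value = −(long value) = -2601.55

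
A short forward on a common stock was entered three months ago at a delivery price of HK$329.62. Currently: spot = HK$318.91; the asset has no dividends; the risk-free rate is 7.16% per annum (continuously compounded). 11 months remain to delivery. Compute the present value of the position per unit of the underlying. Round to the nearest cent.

-HK$10.23

Current fair forward for the remaining 11 months: F = S·e^(r·T), r = 0.0716
F = 318.91 · e^(0.0716 × 11/12) = 318.91 × 1.067835 = 340.5433
Value of long forward = (F − K)·e^(−rT) = (340.5433 − 329.62) · e^(−0.0716·11/12)
= 10.9233 × 0.936474 = 10.23
Short position value = −(long value) = -HK$10.23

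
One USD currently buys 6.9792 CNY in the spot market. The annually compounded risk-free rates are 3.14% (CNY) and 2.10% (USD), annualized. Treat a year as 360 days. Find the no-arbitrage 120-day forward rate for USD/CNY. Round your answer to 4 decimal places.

7.0028

By covered interest parity, F = S · (1+r_CNY)^T / (1+r_USD)^T
= 6.9792 × 1.010359 / 1.006952 = 6.9792 × 1.003383
F = 7.0028 CNY per USD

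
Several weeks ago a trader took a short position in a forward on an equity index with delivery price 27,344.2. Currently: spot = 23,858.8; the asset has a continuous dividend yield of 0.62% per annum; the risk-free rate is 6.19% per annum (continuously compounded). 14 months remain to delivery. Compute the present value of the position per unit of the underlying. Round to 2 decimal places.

Current fair forward for the remaining 14 months: F = S·e^((r − q)·T), (r − q) = 0.0619 − 0.0062 = 0.0557
F = 23858.8 · e^(0.0557 × 14/12) = 23858.8 × 1.06714124 = 25460.7094
Value of long forward = (F − K)·e^(−rT) = (25460.7094 − 27344.2) · e^(−0.0619·14/12)
= -1883.4906 × 0.93032930 = -1752.27
Short position value = −(long value) = 1752.27

1752.27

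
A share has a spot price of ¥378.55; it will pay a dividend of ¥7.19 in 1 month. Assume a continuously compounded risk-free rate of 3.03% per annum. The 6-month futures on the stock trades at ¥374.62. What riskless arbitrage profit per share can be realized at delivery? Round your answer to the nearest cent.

¥2.43 per share

PV(dividends) I = 7.19·e^(−0.0303·1/12) = 7.1719
Fair futures F* = (S − I)·e^(rT) = (378.55 − 7.1719)·e^0.015150 = 371.3781 × 1.015265 = 377.0472
Market ¥374.62 < fair 377.0472: forward underpriced → reverse cash-and-carry (short the stock, invest proceeds at r, pay the dividends, go long the forward).
Profit at T = |F_mkt − F*| = |374.62 − 377.0472| = ¥2.43 per share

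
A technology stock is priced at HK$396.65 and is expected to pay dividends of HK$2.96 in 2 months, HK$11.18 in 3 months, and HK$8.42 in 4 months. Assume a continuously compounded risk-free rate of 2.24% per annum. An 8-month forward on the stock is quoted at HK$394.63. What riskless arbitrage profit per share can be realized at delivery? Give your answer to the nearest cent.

HK$14.77 per share

PV(dividends) I = 2.96·e^(−0.0224·2/12) + 11.18·e^(−0.0224·3/12) + 8.42·e^(−0.0224·4/12) = 22.4239
Fair forward F* = (S − I)·e^(rT) = (396.65 − 22.4239)·e^0.014933 = 374.2261 × 1.015045 = 379.8563
Market HK$394.63 > fair 379.8563: forward overpriced → cash-and-carry (borrow at r, buy the stock and collect the dividends, short the forward).
Profit at T = |F_mkt − F*| = |394.63 − 379.8563| = HK$14.77 per share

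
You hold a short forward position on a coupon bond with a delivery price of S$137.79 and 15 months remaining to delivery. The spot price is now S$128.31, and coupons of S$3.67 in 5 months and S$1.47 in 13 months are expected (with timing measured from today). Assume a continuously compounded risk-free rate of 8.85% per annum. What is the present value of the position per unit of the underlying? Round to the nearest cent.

-S$0.08

PV(remaining coupons) I = 3.67·e^(−0.0885·5/12) + 1.47·e^(−0.0885·13/12) = 4.8727
Current forward F = (S − I)·e^(rT) = (128.31 − 4.8727)·e^(0.0885·15/12) = 123.4373 × 1.116976 = 137.8765
Value (long) = (F − K)·e^(−rT) = (137.8765 − 137.79) × 0.895274 = 0.0774
Short position value = −(long value) = -S$0.08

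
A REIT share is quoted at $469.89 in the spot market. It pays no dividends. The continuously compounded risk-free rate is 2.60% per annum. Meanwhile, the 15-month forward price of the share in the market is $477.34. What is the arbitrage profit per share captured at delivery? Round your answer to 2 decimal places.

Fair forward: F* = S·e^(carry·T), with carry = r = 0.0260
F* = 469.89 · e^(0.0260 × 15/12) = 469.89 · e^0.032500 = 469.89 × 1.033034 = $485.4123
Market $477.34 < fair $485.4123: forward underpriced → reverse cash-and-carry (short spot, go long the forward).
At maturity, profit = |F_mkt − F*| = |477.34 − 485.4123| = $8.07 per share

$8.07 per share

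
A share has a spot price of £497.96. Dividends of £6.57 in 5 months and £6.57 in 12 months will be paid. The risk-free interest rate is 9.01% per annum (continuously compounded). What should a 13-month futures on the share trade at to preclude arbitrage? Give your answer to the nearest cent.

PV(dividends) I = 6.57·e^(−0.0901·5/12) + 6.57·e^(−0.0901·12/12)
I = 6.3279 + 6.0039 = 12.3318
F = (S − I)·e^(rT) = (497.96 − 12.3318) · e^(0.0901·13/12)
= 485.6282 · e^0.097608 = 485.6282 × 1.102531 = £535.42

£535.42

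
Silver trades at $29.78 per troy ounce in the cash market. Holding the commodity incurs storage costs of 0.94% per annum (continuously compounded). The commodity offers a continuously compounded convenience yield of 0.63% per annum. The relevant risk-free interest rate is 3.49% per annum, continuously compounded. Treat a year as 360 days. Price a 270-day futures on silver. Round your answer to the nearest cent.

$30.64 per troy ounce

Net carry = r + u − y = 0.0349 + 0.0094 − 0.0063 = 0.0380
F = S·e^((r+u−y)T) = 29.78 · e^(0.0380 × 270/360) = 29.78 · e^0.028500
= 29.78 × 1.028910 = $30.64 per troy ounce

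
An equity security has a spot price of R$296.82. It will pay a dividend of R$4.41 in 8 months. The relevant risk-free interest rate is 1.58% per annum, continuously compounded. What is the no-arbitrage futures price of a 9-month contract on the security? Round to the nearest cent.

PV(dividends) I = 4.41·e^(−0.0158·8/12)
I = 4.3638
F = (S − I)·e^(rT) = (296.82 − 4.3638) · e^(0.0158·9/12)
= 292.4562 · e^0.011850 = 292.4562 × 1.011920 = R$295.94

R$295.94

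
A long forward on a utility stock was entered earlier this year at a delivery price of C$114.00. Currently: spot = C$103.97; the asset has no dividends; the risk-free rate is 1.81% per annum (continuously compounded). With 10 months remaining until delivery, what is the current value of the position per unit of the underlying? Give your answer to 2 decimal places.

-C$8.32

Current fair forward for the remaining 10 months: F = S·e^(r·T), r = 0.0181
F = 103.97 · e^(0.0181 × 10/12) = 103.97 × 1.015198 = 105.5501
Value of long forward = (F − K)·e^(−rT) = (105.5501 − 114.00) · e^(−0.0181·10/12)
= -8.4499 × 0.985030 = -8.32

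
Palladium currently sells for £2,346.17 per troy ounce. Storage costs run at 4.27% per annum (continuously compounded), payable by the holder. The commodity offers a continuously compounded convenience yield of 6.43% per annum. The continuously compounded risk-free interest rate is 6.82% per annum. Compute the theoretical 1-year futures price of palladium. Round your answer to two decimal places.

Net carry = r + u − y = 0.0682 + 0.0427 − 0.0643 = 0.0466
F = S·e^((r+u−y)T) = 2346.17 · e^(0.0466 × 1) = 2346.17 · e^0.04660000
= 2346.17 × 1.04770284 = £2,458.09 per troy ounce

£2,458.09 per troy ounce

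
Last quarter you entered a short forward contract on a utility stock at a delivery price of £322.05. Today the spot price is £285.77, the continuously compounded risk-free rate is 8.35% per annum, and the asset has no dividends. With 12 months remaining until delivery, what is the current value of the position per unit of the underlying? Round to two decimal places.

Current fair forward for the remaining 12 months: F = S·e^(r·T), r = 0.0835
F = 285.77 · e^(0.0835 × 12/12) = 285.77 × 1.087085 = 310.6563
Value of long forward = (F − K)·e^(−rT) = (310.6563 − 322.05) · e^(−0.0835·12/12)
= -11.3937 × 0.919891 = -10.48
Short position value = −(long value) = £10.48

£10.48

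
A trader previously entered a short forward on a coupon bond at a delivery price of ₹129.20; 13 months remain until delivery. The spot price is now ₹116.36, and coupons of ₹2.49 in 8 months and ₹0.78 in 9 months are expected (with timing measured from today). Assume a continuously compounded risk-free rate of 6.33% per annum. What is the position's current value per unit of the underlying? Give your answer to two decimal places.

PV(remaining coupons) I = 2.49·e^(−0.0633·8/12) + 0.78·e^(−0.0633·9/12) = 3.1309
Current forward F = (S − I)·e^(rT) = (116.36 − 3.1309)·e^(0.0633·13/12) = 113.2291 × 1.070981 = 121.2662
Value (long) = (F − K)·e^(−rT) = (121.2662 − 129.20) × 0.933723 = -7.4080
Short position value = −(long value) = ₹7.41

₹7.41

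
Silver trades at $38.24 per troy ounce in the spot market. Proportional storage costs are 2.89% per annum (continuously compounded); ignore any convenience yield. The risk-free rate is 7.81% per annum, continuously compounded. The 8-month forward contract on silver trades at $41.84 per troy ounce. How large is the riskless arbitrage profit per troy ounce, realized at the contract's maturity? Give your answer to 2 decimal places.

$0.77 per troy ounce

Fair forward: F* = S·e^(carry·T), with carry = (r + u) = 0.0781 + 0.0289 = 0.1070
F* = 38.24 · e^(0.1070 × 8/12) = 38.24 · e^0.071333 = 38.24 × 1.073939 = $41.0674
Market $41.84 > fair $41.0674: forward overpriced → cash-and-carry (buy spot, short the forward).
At maturity, profit = |F_mkt − F*| = |41.84 − 41.0674| = $0.77 per troy ounce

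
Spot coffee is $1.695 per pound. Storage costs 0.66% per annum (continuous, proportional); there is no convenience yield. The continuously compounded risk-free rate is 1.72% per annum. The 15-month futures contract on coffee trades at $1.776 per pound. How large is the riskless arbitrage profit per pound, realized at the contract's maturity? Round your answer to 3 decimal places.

$0.030 per pound

Fair futures: F* = S·e^(carry·T), with carry = (r + u) = 0.0172 + 0.0066 = 0.0238
F* = 1.695 · e^(0.0238 × 15/12) = 1.695 · e^0.029750 = 1.695 × 1.030197 = $1.7462
Market $1.776 > fair $1.7462: forward overpriced → cash-and-carry (buy spot, short the forward).
At maturity, profit = |F_mkt − F*| = |1.776 − 1.7462| = $0.030 per pound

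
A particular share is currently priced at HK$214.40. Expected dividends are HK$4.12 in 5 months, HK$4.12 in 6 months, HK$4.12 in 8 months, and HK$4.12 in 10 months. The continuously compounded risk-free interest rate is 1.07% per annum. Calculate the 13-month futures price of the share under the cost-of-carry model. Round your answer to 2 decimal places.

HK$200.33

PV(dividends) I = 4.12·e^(−0.0107·5/12) + 4.12·e^(−0.0107·6/12) + 4.12·e^(−0.0107·8/12) + 4.12·e^(−0.0107·10/12)
I = 4.1017 + 4.0980 + 4.0907 + 4.0834 = 16.3738
F = (S − I)·e^(rT) = (214.40 − 16.3738) · e^(0.0107·13/12)
= 198.0262 · e^0.011592 = 198.0262 × 1.011659 = HK$200.33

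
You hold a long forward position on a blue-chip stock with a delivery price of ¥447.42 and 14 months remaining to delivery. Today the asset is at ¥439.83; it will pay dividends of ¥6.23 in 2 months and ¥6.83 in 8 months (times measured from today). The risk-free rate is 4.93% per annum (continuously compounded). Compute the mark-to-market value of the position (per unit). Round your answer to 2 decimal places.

PV(remaining dividends) I = 6.23·e^(−0.0493·2/12) + 6.83·e^(−0.0493·8/12) = 12.7882
Current forward F = (S − I)·e^(rT) = (439.83 − 12.7882)·e^(0.0493·14/12) = 427.0418 × 1.059203 = 452.3240
Value (long) = (F − K)·e^(−rT) = (452.3240 − 447.42) × 0.944106 = 4.6299
Value = ¥4.63

¥4.63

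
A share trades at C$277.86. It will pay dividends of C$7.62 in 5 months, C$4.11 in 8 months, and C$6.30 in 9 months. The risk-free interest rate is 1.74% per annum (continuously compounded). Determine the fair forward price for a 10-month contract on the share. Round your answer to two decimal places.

C$263.81

PV(dividends) I = 7.62·e^(−0.0174·5/12) + 4.11·e^(−0.0174·8/12) + 6.30·e^(−0.0174·9/12)
I = 7.5650 + 4.0626 + 6.2183 = 17.8459
F = (S − I)·e^(rT) = (277.86 − 17.8459) · e^(0.0174·10/12)
= 260.0141 · e^0.014500 = 260.0141 × 1.014606 = C$263.81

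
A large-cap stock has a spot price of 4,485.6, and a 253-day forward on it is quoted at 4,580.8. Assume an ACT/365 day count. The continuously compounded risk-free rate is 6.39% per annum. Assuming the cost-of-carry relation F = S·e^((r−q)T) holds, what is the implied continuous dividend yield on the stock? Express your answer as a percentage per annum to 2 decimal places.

From F = S·e^((r−q)T): (r − q) = ln(F/S)/T
ln(4580.8/4485.6) = ln(1.021223) = 0.021001
(r − q) = 0.021001 / (253/365) = 0.030298
q = r − ln(F/S)/T = 0.0639 − 0.030298 = 0.033602
q = 3.36%

3.36%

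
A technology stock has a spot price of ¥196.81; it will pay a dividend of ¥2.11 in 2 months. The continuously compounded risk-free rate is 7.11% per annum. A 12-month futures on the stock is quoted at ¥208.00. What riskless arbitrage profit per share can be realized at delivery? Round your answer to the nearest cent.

¥1.07 per share

PV(dividends) I = 2.11·e^(−0.0711·2/12) = 2.0851
Fair futures F* = (S − I)·e^(rT) = (196.81 − 2.0851)·e^0.071100 = 194.7249 × 1.073689 = 209.0740
Market ¥208.00 < fair 209.0740: forward underpriced → reverse cash-and-carry (short the stock, invest proceeds at r, pay the dividends, go long the forward).
Profit at T = |F_mkt − F*| = |208.00 − 209.0740| = ¥1.07 per share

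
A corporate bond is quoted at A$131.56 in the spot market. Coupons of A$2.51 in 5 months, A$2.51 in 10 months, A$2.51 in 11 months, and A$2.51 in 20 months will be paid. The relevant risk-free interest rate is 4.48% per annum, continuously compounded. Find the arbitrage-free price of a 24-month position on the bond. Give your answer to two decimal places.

A$133.37

PV(coupons) I = 2.51·e^(−0.0448·5/12) + 2.51·e^(−0.0448·10/12) + 2.51·e^(−0.0448·11/12) + 2.51·e^(−0.0448·20/12)
I = 2.4636 + 2.4180 + 2.4090 + 2.3294 = 9.6200
F = (S − I)·e^(rT) = (131.56 − 9.6200) · e^(0.0448·24/12)
= 121.9400 · e^0.089600 = 121.9400 × 1.093737 = A$133.37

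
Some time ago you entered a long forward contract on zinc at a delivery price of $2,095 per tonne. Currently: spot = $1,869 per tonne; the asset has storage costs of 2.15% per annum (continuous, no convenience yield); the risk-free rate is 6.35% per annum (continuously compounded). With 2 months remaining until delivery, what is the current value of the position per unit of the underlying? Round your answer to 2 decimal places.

Current fair forward for the remaining 2 months: F = S·e^((r + u)·T), (r + u) = 0.0635 + 0.0215 = 0.0850
F = 1869 · e^(0.0850 × 2/12) = 1869 × 1.01426749 = 1895.6659
Value of long forward = (F − K)·e^(−rT) = (1895.6659 − 2095) · e^(−0.0635·2/12)
= -199.3341 × 0.98947247 = -197.24

-$197.24 per tonne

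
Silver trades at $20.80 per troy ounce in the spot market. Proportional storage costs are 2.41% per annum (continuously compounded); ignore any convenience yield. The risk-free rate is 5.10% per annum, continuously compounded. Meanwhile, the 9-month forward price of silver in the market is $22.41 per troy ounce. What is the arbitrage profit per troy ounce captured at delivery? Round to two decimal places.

$0.40 per troy ounce

Fair forward: F* = S·e^(carry·T), with carry = (r + u) = 0.0510 + 0.0241 = 0.0751
F* = 20.80 · e^(0.0751 × 9/12) = 20.80 · e^0.056325 = 20.80 × 1.057941 = $22.0052
Market $22.41 > fair $22.0052: forward overpriced → cash-and-carry (buy spot, short the forward).
At maturity, profit = |F_mkt − F*| = |22.41 − 22.0052| = $0.40 per troy ounce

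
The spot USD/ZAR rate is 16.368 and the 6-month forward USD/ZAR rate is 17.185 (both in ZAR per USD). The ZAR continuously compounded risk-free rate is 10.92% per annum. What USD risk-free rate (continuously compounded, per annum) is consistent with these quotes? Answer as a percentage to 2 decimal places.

1.18%

F = S·e^((r_ZAR − r_USD)T) ⇒ r_USD = r_ZAR − ln(F/S)/T
ln(17.185/16.368) = 0.048709; /(6/12) = 0.097418
r_USD = 0.1092 − 0.097418 = 0.011782
r_USD = 1.18%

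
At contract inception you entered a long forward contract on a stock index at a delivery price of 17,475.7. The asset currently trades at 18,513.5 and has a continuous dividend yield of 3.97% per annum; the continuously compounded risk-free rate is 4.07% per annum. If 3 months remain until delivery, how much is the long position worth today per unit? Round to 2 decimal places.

1031.88

Current fair forward for the remaining 3 months: F = S·e^((r − q)·T), (r − q) = 0.0407 − 0.0397 = 0.0010
F = 18513.5 · e^(0.0010 × 3/12) = 18513.5 × 1.00025003 = 18518.1289
Value of long forward = (F − K)·e^(−rT) = (18518.1289 − 17475.7) · e^(−0.0407·3/12)
= 1042.4289 × 0.98987659 = 1031.88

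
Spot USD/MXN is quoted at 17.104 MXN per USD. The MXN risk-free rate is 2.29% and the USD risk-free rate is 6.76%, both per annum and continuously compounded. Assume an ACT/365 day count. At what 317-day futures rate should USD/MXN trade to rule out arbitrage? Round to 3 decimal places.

F = S·e^((r_MXN − r_USD)T) = 17.104 · e^((0.0229 − 0.0676) × 317/365)
= 17.104 · e^-0.038822 = 17.104 × 0.961922
F = 16.453 MXN per USD

16.453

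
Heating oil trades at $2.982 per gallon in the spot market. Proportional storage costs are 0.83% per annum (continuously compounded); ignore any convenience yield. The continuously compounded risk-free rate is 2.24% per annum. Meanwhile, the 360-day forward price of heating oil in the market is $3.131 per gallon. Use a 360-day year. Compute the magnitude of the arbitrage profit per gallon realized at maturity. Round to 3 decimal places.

$0.056 per gallon

Fair forward: F* = S·e^(carry·T), with carry = (r + u) = 0.0224 + 0.0083 = 0.0307
F* = 2.982 · e^(0.0307 × 360/360) = 2.982 · e^0.030700 = 2.982 × 1.031176 = $3.0750
Market $3.131 > fair $3.0750: forward overpriced → cash-and-carry (buy spot, short the forward).
At maturity, profit = |F_mkt − F*| = |3.131 − 3.0750| = $0.056 per gallon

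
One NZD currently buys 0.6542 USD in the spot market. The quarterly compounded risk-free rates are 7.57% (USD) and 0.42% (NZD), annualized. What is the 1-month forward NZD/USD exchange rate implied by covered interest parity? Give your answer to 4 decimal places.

0.6581

By covered interest parity, F = S · (1+r_USD/4)^(4T) / (1+r_NZD/4)^(4T)
= 0.6542 × 1.006269 / 1.000350 = 0.6542 × 1.005917
F = 0.6581 USD per NZD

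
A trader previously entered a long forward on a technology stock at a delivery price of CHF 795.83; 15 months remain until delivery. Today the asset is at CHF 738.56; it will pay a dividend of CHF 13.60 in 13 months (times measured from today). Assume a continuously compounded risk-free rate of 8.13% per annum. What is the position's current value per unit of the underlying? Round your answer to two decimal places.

CHF 7.18

PV(remaining dividends) I = 13.60·e^(−0.0813·13/12) = 12.4534
Current forward F = (S − I)·e^(rT) = (738.56 − 12.4534)·e^(0.0813·15/12) = 726.1066 × 1.106968 = 803.7768
Value (long) = (F − K)·e^(−rT) = (803.7768 − 795.83) × 0.903368 = 7.1789
Value = CHF 7.18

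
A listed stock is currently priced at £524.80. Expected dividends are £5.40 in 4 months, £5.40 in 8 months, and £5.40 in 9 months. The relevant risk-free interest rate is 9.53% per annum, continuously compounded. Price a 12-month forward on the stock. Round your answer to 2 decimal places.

PV(dividends) I = 5.40·e^(−0.0953·4/12) + 5.40·e^(−0.0953·8/12) + 5.40·e^(−0.0953·9/12)
I = 5.2312 + 5.0676 + 5.0275 = 15.3263
F = (S − I)·e^(rT) = (524.80 − 15.3263) · e^(0.0953·12/12)
= 509.4737 · e^0.095300 = 509.4737 × 1.099989 = £560.42

£560.42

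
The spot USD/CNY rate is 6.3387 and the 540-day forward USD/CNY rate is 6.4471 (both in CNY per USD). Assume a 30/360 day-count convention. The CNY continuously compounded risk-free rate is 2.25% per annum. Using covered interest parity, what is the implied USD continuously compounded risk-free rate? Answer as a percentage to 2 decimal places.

1.12%

F = S·e^((r_CNY − r_USD)T) ⇒ r_USD = r_CNY − ln(F/S)/T
ln(6.4471/6.3387) = 0.016957; /(540/360) = 0.011305
r_USD = 0.0225 − 0.011305 = 0.011195
r_USD = 1.12%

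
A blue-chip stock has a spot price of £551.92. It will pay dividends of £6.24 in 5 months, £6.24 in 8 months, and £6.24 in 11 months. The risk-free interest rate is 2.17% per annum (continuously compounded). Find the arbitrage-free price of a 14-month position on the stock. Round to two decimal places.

£547.15

PV(dividends) I = 6.24·e^(−0.0217·5/12) + 6.24·e^(−0.0217·8/12) + 6.24·e^(−0.0217·11/12)
I = 6.1838 + 6.1504 + 6.1171 = 18.4513
F = (S − I)·e^(rT) = (551.92 − 18.4513) · e^(0.0217·14/12)
= 533.4687 · e^0.025317 = 533.4687 × 1.025640 = £547.15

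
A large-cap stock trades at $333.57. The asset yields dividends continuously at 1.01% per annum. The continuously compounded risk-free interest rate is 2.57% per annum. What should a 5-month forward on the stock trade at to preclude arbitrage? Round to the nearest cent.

F = S·e^((r − q)T) = 333.57 · e^((0.0257 − 0.0101) × 5/12)
= 333.57 · e^0.006500 = 333.57 × 1.006521
F = $335.75

$335.75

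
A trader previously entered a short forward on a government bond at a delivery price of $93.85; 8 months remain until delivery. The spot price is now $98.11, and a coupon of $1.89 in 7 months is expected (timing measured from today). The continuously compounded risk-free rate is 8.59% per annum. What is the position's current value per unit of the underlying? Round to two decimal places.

-$7.69

PV(remaining coupons) I = 1.89·e^(−0.0859·7/12) = 1.7976
Current forward F = (S − I)·e^(rT) = (98.11 − 1.7976)·e^(0.0859·8/12) = 96.3124 × 1.058938 = 101.9889
Value (long) = (F − K)·e^(−rT) = (101.9889 − 93.85) × 0.944342 = 7.6859
Short position value = −(long value) = -$7.69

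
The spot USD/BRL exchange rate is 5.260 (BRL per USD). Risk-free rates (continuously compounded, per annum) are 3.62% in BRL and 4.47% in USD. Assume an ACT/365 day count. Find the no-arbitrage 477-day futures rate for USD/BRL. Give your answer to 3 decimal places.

5.202

F = S·e^((r_BRL − r_USD)T) = 5.260 · e^((0.0362 − 0.0447) × 477/365)
= 5.260 · e^-0.011108 = 5.260 × 0.988953
F = 5.202 BRL per USD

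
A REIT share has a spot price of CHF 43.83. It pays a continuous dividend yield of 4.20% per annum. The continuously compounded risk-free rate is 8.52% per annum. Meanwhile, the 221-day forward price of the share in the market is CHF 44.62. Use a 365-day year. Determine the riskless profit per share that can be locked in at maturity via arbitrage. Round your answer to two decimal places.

Fair forward: F* = S·e^(carry·T), with carry = (r − q) = 0.0852 − 0.0420 = 0.0432
F* = 43.83 · e^(0.0432 × 221/365) = 43.83 · e^0.026157 = 43.83 × 1.026502 = CHF 44.9916
Market CHF 44.62 < fair CHF 44.9916: forward underpriced → reverse cash-and-carry (short spot, go long the forward).
At maturity, profit = |F_mkt − F*| = |44.62 − 44.9916| = CHF 0.37 per share

CHF 0.37 per share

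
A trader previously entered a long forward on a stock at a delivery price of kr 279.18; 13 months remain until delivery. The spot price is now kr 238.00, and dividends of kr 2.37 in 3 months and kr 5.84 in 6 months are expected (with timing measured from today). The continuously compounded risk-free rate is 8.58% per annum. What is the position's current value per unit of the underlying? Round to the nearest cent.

PV(remaining dividends) I = 2.37·e^(−0.0858·3/12) + 5.84·e^(−0.0858·6/12) = 7.9145
Current forward F = (S − I)·e^(rT) = (238.00 − 7.9145)·e^(0.0858·13/12) = 230.0855 × 1.097407 = 252.4974
Value (long) = (F − K)·e^(−rT) = (252.4974 − 279.18) × 0.911239 = -24.3142
Value = -kr 24.31

-kr 24.31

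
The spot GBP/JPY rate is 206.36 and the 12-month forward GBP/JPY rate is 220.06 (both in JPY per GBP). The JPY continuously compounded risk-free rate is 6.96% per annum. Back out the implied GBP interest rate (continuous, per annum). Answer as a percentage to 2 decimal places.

F = S·e^((r_JPY − r_GBP)T) ⇒ r_GBP = r_JPY − ln(F/S)/T
ln(220.06/206.36) = 0.064278; /(12/12) = 0.064278
r_GBP = 0.0696 − 0.064278 = 0.005322
r_GBP = 0.53%

0.53%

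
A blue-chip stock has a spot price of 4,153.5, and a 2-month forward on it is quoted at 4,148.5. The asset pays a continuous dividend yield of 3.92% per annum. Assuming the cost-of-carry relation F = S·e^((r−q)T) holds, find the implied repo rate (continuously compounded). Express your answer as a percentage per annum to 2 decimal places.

3.20%

From F = S·e^((r−q)T): (r − q) = ln(F/S)/T
ln(4148.5/4153.5) = ln(0.998796) = -0.001205
(r − q) = -0.001205 / (2/12) = -0.007230
r = ln(F/S)/T + q = -0.007230 + 0.0392 = 0.031970
r = 3.20%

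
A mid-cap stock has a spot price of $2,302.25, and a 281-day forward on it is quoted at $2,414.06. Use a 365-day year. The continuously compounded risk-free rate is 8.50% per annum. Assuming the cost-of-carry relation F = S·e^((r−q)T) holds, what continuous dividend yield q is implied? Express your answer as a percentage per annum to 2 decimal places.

2.34%

From F = S·e^((r−q)T): (r − q) = ln(F/S)/T
ln(2414.06/2302.25) = ln(1.048566) = 0.047424
(r − q) = 0.047424 / (281/365) = 0.061601
q = r − ln(F/S)/T = 0.0850 − 0.061601 = 0.023399
q = 2.34%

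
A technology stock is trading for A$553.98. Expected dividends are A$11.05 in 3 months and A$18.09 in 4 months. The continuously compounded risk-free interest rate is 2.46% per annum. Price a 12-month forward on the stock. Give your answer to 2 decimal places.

A$538.13

PV(dividends) I = 11.05·e^(−0.0246·3/12) + 18.09·e^(−0.0246·4/12)
I = 10.9823 + 17.9423 = 28.9246
F = (S − I)·e^(rT) = (553.98 − 28.9246) · e^(0.0246·12/12)
= 525.0554 · e^0.024600 = 525.0554 × 1.024905 = A$538.13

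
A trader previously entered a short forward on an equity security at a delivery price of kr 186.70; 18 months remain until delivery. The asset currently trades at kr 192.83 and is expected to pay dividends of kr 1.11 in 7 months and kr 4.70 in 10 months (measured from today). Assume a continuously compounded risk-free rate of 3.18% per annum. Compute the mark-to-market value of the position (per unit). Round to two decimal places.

PV(remaining dividends) I = 1.11·e^(−0.0318·7/12) + 4.70·e^(−0.0318·10/12) = 5.6667
Current forward F = (S − I)·e^(rT) = (192.83 − 5.6667)·e^(0.0318·18/12) = 187.1633 × 1.048856 = 196.3074
Value (long) = (F − K)·e^(−rT) = (196.3074 − 186.70) × 0.953420 = 9.1599
Short position value = −(long value) = -kr 9.16

-kr 9.16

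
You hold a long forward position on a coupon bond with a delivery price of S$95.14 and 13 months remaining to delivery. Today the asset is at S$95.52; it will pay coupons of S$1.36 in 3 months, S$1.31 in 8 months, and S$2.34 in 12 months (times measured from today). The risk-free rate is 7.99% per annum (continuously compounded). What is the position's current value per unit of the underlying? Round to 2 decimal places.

PV(remaining coupons) I = 1.36·e^(−0.0799·3/12) + 1.31·e^(−0.0799·8/12) + 2.34·e^(−0.0799·12/12) = 4.7355
Current forward F = (S − I)·e^(rT) = (95.52 − 4.7355)·e^(0.0799·13/12) = 90.7845 × 1.090415 = 98.9928
Value (long) = (F − K)·e^(−rT) = (98.9928 − 95.14) × 0.917082 = 3.5333
Value = S$3.53

S$3.53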